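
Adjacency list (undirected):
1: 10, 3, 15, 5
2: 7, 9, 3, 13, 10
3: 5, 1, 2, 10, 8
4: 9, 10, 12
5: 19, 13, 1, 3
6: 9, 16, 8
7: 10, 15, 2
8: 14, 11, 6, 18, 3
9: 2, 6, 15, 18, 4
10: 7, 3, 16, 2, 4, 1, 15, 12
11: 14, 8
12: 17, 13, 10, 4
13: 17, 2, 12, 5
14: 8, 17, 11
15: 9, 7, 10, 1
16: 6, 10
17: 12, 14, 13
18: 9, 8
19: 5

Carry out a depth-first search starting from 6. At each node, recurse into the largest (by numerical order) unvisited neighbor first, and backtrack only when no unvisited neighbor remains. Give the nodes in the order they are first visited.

6 -> 16 -> 10 -> 15 -> 9 -> 18 -> 8 -> 14 -> 17 -> 13 -> 12 -> 4 -> 5 -> 19 -> 3 -> 2 -> 7 -> 1 -> 11

Visit 6
6 → 16
16 → 10
10 → 15
15 → 9
9 → 18
18 → 8
8 → 14
14 → 17
17 → 13
13 → 12
12 → 4
13 → 5
5 → 19
5 → 3
3 → 2
2 → 7
3 → 1
14 → 11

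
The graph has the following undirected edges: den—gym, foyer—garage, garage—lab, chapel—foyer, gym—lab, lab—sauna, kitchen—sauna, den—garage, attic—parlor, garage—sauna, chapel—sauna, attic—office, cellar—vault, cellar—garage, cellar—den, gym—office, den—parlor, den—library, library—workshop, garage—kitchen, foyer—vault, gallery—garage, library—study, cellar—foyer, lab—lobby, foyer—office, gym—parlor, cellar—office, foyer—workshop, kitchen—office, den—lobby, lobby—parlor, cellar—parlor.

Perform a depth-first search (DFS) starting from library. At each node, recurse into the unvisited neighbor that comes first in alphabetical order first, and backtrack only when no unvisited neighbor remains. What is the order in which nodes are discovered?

library, den, cellar, foyer, chapel, sauna, garage, gallery, kitchen, office, attic, parlor, gym, lab, lobby, vault, workshop, study

Visit library
library → den
den → cellar
cellar → foyer
foyer → chapel
chapel → sauna
sauna → garage
garage → gallery
garage → kitchen
kitchen → office
office → attic
attic → parlor
parlor → gym
gym → lab
lab → lobby
foyer → vault
foyer → workshop
library → study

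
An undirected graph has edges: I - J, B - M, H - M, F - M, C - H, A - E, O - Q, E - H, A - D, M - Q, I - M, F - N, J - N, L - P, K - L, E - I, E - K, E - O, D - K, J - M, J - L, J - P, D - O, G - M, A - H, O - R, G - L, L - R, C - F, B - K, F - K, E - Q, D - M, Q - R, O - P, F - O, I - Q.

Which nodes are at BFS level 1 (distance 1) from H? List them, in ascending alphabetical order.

Level 0: H
Level 1: A, C, E, M
Level 2: B, D, F, G, I, J, K, O, Q
Level 3: L, N, P, R

A, C, E, M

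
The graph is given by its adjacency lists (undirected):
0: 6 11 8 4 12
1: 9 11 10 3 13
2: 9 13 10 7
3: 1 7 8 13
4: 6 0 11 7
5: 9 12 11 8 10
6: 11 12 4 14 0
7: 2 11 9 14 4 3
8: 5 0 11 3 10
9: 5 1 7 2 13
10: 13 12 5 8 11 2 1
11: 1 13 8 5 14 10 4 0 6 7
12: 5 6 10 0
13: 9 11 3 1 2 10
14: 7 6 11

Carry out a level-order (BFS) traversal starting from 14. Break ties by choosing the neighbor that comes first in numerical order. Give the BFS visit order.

14 -> 6 -> 7 -> 11 -> 0 -> 4 -> 12 -> 2 -> 3 -> 9 -> 1 -> 5 -> 8 -> 10 -> 13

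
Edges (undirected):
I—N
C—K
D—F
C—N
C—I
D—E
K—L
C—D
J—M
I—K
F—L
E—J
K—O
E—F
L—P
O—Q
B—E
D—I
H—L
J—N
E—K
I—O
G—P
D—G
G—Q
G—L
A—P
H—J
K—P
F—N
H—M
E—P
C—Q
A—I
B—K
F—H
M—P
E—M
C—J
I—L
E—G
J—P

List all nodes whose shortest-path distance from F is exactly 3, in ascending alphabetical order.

A, O, Q

Level 0: F
Level 1: D, E, H, L, N
Level 2: B, C, G, I, J, K, M, P
Level 3: A, O, Q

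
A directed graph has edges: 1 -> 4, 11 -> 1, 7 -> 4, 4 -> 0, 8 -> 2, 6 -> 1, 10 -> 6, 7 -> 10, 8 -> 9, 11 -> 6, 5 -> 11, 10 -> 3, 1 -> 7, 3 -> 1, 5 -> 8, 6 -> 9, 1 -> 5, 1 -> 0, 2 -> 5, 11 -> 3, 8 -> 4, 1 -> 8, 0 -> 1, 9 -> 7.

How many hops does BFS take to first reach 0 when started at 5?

Level 0: 5
Level 1: 8, 11
Level 2: 1, 2, 3, 4, 6, 9
Level 3: 0, 7
Level 4: 10
0 first appears at level 3.

3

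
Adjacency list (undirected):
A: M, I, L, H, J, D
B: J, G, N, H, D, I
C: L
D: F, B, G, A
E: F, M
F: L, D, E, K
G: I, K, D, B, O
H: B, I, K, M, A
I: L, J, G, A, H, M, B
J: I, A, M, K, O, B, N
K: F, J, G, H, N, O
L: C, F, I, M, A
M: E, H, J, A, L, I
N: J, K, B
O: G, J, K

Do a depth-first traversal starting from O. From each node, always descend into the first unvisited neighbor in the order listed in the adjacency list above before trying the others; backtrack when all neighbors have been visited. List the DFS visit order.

Visit O
O → G
G → I
I → L
L → C
L → F
F → D
D → B
B → J
J → A
A → M
M → E
M → H
H → K
K → N

O -> G -> I -> L -> C -> F -> D -> B -> J -> A -> M -> E -> H -> K -> N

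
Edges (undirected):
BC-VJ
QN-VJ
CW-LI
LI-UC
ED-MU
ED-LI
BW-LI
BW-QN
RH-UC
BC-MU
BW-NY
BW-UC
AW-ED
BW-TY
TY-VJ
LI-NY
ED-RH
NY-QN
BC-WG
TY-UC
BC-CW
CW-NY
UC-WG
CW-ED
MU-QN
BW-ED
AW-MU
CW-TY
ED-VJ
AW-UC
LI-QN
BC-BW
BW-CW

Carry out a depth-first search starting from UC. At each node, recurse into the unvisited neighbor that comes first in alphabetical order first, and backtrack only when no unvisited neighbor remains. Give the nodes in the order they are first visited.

Visit UC
UC → AW
AW → ED
ED → BW
BW → BC
BC → CW
CW → LI
LI → NY
NY → QN
QN → MU
QN → VJ
VJ → TY
BC → WG
ED → RH

UC AW ED BW BC CW LI NY QN MU VJ TY WG RH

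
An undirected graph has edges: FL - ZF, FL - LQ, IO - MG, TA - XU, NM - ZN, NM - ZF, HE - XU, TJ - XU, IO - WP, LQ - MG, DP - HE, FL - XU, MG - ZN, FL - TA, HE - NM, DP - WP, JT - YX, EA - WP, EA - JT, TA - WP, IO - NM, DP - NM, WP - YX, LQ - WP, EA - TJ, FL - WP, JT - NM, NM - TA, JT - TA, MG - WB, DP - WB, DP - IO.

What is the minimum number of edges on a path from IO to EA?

Level 0: IO
Level 1: DP, MG, NM, WP
Level 2: EA, FL, HE, JT, LQ, TA, WB, YX, ZF, ZN
Level 3: TJ, XU
EA first appears at level 2.

2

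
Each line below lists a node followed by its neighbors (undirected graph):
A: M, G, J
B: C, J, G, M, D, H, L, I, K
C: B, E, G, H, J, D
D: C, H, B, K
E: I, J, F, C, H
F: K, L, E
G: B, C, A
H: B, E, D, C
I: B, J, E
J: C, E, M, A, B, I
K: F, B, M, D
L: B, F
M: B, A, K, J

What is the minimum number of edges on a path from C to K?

2

Level 0: C
Level 1: B, D, E, G, H, J
Level 2: A, F, I, K, L, M
K first appears at level 2.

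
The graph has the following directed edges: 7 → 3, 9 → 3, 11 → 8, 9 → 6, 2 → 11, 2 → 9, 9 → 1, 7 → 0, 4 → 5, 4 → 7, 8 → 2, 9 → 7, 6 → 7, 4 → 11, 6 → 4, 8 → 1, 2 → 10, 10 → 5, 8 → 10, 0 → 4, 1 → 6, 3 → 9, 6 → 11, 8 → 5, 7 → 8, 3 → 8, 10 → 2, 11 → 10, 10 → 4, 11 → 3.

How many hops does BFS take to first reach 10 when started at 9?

3

Level 0: 9
Level 1: 1, 3, 6, 7
Level 2: 0, 4, 8, 11
Level 3: 2, 5, 10
10 first appears at level 3.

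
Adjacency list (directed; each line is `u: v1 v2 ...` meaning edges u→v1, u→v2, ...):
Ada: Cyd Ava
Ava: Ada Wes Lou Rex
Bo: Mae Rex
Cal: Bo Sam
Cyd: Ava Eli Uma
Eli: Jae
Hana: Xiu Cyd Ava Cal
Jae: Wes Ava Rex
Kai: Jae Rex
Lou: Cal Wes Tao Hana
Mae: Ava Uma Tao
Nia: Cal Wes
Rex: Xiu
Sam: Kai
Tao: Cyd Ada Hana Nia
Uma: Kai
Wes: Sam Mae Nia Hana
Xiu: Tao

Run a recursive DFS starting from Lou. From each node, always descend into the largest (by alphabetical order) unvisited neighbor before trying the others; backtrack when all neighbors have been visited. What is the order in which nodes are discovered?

Lou, Wes, Sam, Kai, Rex, Xiu, Tao, Nia, Cal, Bo, Mae, Uma, Ava, Ada, Cyd, Eli, Jae, Hana

Visit Lou
Lou → Wes
Wes → Sam
Sam → Kai
Kai → Rex
Rex → Xiu
Xiu → Tao
Tao → Nia
Nia → Cal
Cal → Bo
Bo → Mae
Mae → Uma
Mae → Ava
Ava → Ada
Ada → Cyd
Cyd → Eli
Eli → Jae
Tao → Hana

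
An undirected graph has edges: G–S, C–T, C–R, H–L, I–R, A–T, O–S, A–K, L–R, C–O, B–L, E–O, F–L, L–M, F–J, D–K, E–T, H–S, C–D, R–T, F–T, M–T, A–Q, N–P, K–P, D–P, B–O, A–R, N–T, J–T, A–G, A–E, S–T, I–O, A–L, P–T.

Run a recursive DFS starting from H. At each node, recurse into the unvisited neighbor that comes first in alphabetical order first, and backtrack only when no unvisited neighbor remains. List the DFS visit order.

Visit H
H → L
L → A
A → E
E → O
O → B
O → C
C → D
D → K
K → P
P → N
N → T
T → F
F → J
T → M
T → R
R → I
T → S
S → G
A → Q

H L A E O B C D K P N T F J M R I S G Q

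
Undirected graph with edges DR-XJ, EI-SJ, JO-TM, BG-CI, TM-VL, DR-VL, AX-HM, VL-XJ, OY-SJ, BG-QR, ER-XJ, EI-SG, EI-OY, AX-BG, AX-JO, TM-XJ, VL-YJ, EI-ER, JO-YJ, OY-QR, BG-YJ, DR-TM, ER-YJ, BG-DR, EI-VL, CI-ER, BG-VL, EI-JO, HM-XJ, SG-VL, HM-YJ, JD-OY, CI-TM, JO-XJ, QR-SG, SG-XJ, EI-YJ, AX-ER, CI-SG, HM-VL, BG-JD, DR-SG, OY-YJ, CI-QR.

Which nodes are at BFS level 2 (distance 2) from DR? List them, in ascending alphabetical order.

Level 0: DR
Level 1: BG, SG, TM, VL, XJ
Level 2: AX, CI, EI, ER, HM, JD, JO, QR, YJ
Level 3: OY, SJ

AX, CI, EI, ER, HM, JD, JO, QR, YJ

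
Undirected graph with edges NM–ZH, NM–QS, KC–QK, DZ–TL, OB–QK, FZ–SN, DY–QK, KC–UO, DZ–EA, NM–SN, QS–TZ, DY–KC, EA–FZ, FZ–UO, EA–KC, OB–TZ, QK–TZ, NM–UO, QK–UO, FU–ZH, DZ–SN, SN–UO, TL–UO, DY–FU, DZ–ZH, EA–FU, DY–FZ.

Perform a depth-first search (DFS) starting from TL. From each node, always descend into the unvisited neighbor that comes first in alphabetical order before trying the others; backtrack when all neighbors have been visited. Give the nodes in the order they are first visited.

TL, DZ, EA, FU, DY, FZ, SN, NM, QS, TZ, OB, QK, KC, UO, ZH

Visit TL
TL → DZ
DZ → EA
EA → FU
FU → DY
DY → FZ
FZ → SN
SN → NM
NM → QS
QS → TZ
TZ → OB
OB → QK
QK → KC
KC → UO
NM → ZH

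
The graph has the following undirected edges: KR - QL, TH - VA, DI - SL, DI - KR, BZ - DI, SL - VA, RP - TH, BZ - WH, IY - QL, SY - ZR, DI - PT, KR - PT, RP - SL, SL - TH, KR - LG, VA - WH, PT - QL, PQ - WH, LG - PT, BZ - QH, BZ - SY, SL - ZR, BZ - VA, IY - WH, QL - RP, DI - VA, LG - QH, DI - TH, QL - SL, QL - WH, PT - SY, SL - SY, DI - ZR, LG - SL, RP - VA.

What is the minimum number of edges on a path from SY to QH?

Level 0: SY
Level 1: BZ, PT, SL, ZR
Level 2: DI, KR, LG, QH, QL, RP, TH, VA, WH
Level 3: IY, PQ
QH first appears at level 2.

2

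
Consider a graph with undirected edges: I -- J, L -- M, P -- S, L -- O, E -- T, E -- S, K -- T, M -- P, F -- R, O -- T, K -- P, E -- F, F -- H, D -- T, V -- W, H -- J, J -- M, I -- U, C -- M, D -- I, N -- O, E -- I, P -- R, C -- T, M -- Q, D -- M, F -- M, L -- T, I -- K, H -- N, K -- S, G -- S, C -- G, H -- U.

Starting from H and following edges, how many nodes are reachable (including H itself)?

BFS from H visits: H, U, N, J, F, I, O, M, R, E, K, D, T, L, Q, P, C, S, G
Reachable nodes: 19 of 21 total.

19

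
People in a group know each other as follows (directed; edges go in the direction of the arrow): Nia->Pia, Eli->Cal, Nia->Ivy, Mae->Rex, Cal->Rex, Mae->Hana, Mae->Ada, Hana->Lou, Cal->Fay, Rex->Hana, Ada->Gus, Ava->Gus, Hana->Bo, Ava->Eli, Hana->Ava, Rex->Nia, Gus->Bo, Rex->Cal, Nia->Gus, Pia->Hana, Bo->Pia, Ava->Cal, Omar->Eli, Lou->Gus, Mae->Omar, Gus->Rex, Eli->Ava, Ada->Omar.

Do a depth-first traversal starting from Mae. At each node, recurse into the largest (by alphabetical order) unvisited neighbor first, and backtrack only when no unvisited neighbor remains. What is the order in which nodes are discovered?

Mae, Rex, Nia, Pia, Hana, Lou, Gus, Bo, Ava, Eli, Cal, Fay, Ivy, Omar, Ada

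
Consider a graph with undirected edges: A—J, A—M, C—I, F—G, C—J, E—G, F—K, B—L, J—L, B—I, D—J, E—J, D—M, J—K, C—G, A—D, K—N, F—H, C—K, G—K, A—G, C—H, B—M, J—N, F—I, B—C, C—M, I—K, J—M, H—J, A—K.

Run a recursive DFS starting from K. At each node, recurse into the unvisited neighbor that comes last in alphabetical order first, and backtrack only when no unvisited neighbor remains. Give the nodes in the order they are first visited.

K -> N -> J -> M -> D -> A -> G -> F -> I -> C -> H -> B -> L -> E

Visit K
K → N
N → J
J → M
M → D
D → A
A → G
G → F
F → I
I → C
C → H
C → B
B → L
G → E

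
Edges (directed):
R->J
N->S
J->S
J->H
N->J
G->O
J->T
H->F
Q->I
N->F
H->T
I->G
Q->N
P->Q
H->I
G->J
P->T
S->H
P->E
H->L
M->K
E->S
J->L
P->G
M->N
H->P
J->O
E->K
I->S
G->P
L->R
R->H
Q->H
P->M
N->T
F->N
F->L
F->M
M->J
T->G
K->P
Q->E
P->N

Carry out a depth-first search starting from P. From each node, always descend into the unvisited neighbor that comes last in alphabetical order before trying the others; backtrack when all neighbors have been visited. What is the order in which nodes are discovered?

Visit P
P → T
T → G
G → O
G → J
J → S
S → H
H → L
L → R
H → I
H → F
F → N
F → M
M → K
P → Q
Q → E

P, T, G, O, J, S, H, L, R, I, F, N, M, K, Q, E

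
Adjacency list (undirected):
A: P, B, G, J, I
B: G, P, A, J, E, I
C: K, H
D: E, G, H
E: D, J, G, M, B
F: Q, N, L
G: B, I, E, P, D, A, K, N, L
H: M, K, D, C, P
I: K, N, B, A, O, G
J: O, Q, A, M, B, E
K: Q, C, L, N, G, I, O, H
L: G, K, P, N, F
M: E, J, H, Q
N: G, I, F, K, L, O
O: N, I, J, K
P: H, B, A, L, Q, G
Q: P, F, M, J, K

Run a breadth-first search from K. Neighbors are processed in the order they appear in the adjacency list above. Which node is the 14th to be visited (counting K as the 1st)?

B

Visit K; enqueue Q, C, L, N, G, I, O, H → queue [Q, C, L, N, G, I, O, H]
Visit Q; enqueue P, F, M, J → queue [C, L, N, G, I, O, H, P, F, M, J]
Visit C → queue [L, N, G, I, O, H, P, F, M, J]
Visit L → queue [N, G, I, O, H, P, F, M, J]
Visit N → queue [G, I, O, H, P, F, M, J]
Visit G; enqueue B, E, D, A → queue [I, O, H, P, F, M, J, B, E, D, A]
Visit I → queue [O, H, P, F, M, J, B, E, D, A]
Visit O → queue [H, P, F, M, J, B, E, D, A]
Visit H → queue [P, F, M, J, B, E, D, A]
Visit P → queue [F, M, J, B, E, D, A]
Visit F → queue [M, J, B, E, D, A]
Visit M → queue [J, B, E, D, A]
Visit J → queue [B, E, D, A]
Visit B → queue [E, D, A]
Visit E → queue [D, A]
Visit D → queue [A]
Visit A → queue []

Visit order: K, Q, C, L, N, G, I, O, H, P, F, M, J, B, E, D, A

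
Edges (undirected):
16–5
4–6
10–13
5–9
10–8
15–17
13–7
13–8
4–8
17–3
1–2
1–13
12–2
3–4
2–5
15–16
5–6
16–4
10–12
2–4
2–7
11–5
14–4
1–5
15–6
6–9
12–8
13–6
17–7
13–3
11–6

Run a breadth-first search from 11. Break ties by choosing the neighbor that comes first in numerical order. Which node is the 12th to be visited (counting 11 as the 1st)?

12

Visit 11; enqueue 5, 6 → queue [5, 6]
Visit 5; enqueue 1, 2, 9, 16 → queue [6, 1, 2, 9, 16]
Visit 6; enqueue 4, 13, 15 → queue [1, 2, 9, 16, 4, 13, 15]
Visit 1 → queue [2, 9, 16, 4, 13, 15]
Visit 2; enqueue 7, 12 → queue [9, 16, 4, 13, 15, 7, 12]
Visit 9 → queue [16, 4, 13, 15, 7, 12]
Visit 16 → queue [4, 13, 15, 7, 12]
Visit 4; enqueue 3, 8, 14 → queue [13, 15, 7, 12, 3, 8, 14]
Visit 13; enqueue 10 → queue [15, 7, 12, 3, 8, 14, 10]
Visit 15; enqueue 17 → queue [7, 12, 3, 8, 14, 10, 17]
Visit 7 → queue [12, 3, 8, 14, 10, 17]
Visit 12 → queue [3, 8, 14, 10, 17]
Visit 3 → queue [8, 14, 10, 17]
Visit 8 → queue [14, 10, 17]
Visit 14 → queue [10, 17]
Visit 10 → queue [17]
Visit 17 → queue []

Visit order: 11, 5, 6, 1, 2, 9, 16, 4, 13, 15, 7, 12, 3, 8, 14, 10, 17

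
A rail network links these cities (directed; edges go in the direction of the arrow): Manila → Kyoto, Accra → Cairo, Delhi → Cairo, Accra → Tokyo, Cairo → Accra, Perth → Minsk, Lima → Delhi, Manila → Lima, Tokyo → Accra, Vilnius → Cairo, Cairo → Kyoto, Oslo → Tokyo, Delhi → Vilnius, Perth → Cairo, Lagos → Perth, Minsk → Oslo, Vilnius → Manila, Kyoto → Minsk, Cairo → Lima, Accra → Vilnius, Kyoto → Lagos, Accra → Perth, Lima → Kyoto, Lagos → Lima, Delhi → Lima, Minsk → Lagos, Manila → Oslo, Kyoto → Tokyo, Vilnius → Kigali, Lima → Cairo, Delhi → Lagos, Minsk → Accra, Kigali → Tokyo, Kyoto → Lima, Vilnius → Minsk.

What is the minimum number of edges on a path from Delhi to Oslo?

3

Level 0: Delhi
Level 1: Cairo, Lagos, Lima, Vilnius
Level 2: Accra, Kigali, Kyoto, Manila, Minsk, Perth
Level 3: Oslo, Tokyo
Oslo first appears at level 3.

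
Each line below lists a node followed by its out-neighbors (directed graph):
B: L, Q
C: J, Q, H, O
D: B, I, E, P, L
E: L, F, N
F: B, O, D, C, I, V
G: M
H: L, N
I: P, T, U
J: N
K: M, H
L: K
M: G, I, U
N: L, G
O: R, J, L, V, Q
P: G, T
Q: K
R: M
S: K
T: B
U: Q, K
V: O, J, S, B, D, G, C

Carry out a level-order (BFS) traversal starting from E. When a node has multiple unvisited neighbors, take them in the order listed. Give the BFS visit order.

Visit E; enqueue L, F, N → queue [L, F, N]
Visit L; enqueue K → queue [F, N, K]
Visit F; enqueue B, O, D, C, I, V → queue [N, K, B, O, D, C, I, V]
Visit N; enqueue G → queue [K, B, O, D, C, I, V, G]
Visit K; enqueue M, H → queue [B, O, D, C, I, V, G, M, H]
Visit B; enqueue Q → queue [O, D, C, I, V, G, M, H, Q]
Visit O; enqueue R, J → queue [D, C, I, V, G, M, H, Q, R, J]
Visit D; enqueue P → queue [C, I, V, G, M, H, Q, R, J, P]
Visit C → queue [I, V, G, M, H, Q, R, J, P]
Visit I; enqueue T, U → queue [V, G, M, H, Q, R, J, P, T, U]
Visit V; enqueue S → queue [G, M, H, Q, R, J, P, T, U, S]
Visit G → queue [M, H, Q, R, J, P, T, U, S]
Visit M → queue [H, Q, R, J, P, T, U, S]
Visit H → queue [Q, R, J, P, T, U, S]
Visit Q → queue [R, J, P, T, U, S]
Visit R → queue [J, P, T, U, S]
Visit J → queue [P, T, U, S]
Visit P → queue [T, U, S]
Visit T → queue [U, S]
Visit U → queue [S]
Visit S → queue []

E -> L -> F -> N -> K -> B -> O -> D -> C -> I -> V -> G -> M -> H -> Q -> R -> J -> P -> T -> U -> S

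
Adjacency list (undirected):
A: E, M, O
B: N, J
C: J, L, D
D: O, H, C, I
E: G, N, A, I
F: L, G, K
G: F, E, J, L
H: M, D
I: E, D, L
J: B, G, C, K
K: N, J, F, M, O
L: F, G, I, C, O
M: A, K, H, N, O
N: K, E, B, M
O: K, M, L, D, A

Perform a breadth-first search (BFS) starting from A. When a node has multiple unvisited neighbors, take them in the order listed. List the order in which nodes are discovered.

A, E, M, O, G, N, I, K, H, L, D, F, J, B, C

Visit A; enqueue E, M, O → queue [E, M, O]
Visit E; enqueue G, N, I → queue [M, O, G, N, I]
Visit M; enqueue K, H → queue [O, G, N, I, K, H]
Visit O; enqueue L, D → queue [G, N, I, K, H, L, D]
Visit G; enqueue F, J → queue [N, I, K, H, L, D, F, J]
Visit N; enqueue B → queue [I, K, H, L, D, F, J, B]
Visit I → queue [K, H, L, D, F, J, B]
Visit K → queue [H, L, D, F, J, B]
Visit H → queue [L, D, F, J, B]
Visit L; enqueue C → queue [D, F, J, B, C]
Visit D → queue [F, J, B, C]
Visit F → queue [J, B, C]
Visit J → queue [B, C]
Visit B → queue [C]
Visit C → queue []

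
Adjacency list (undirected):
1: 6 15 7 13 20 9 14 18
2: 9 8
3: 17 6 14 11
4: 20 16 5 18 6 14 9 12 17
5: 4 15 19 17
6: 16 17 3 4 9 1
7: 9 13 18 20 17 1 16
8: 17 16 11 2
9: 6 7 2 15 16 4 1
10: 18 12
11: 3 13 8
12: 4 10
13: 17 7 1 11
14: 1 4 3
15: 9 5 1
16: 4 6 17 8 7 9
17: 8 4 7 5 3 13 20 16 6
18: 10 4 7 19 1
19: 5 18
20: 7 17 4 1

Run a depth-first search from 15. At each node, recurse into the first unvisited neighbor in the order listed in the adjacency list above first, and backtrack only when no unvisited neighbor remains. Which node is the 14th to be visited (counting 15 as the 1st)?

1

Visit 15
15 → 9
9 → 6
6 → 16
16 → 4
4 → 20
20 → 7
7 → 13
13 → 17
17 → 8
8 → 11
11 → 3
3 → 14
14 → 1
1 → 18
18 → 10
10 → 12
18 → 19
19 → 5
8 → 2

Visit order: 15, 9, 6, 16, 4, 20, 7, 13, 17, 8, 11, 3, 14, 1, 18, 10, 12, 19, 5, 2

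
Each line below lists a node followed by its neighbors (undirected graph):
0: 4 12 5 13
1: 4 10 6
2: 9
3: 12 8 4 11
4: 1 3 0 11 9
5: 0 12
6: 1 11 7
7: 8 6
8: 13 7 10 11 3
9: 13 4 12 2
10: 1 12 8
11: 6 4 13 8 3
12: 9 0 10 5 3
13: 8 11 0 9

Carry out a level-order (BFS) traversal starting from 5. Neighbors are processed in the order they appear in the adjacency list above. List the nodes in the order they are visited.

5 -> 0 -> 12 -> 4 -> 13 -> 9 -> 10 -> 3 -> 1 -> 11 -> 8 -> 2 -> 6 -> 7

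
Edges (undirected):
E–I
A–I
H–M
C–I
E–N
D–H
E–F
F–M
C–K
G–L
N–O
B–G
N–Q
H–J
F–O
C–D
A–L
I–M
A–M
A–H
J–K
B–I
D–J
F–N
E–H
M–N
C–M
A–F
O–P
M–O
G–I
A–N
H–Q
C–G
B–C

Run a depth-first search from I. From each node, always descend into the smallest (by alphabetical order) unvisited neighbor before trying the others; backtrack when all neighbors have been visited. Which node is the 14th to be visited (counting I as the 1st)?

Visit I
I → A
A → F
F → E
E → H
H → D
D → C
C → B
B → G
G → L
C → K
K → J
C → M
M → N
N → O
O → P
N → Q

Visit order: I, A, F, E, H, D, C, B, G, L, K, J, M, N, O, P, Q

N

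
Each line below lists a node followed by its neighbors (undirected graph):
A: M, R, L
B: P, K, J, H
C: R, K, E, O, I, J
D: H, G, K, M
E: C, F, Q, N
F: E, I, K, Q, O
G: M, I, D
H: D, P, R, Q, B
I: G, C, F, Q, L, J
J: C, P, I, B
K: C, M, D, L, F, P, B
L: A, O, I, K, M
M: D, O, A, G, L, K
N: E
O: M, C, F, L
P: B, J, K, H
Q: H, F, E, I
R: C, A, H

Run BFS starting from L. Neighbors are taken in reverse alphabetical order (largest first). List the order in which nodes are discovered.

Visit L; enqueue O, M, K, I, A → queue [O, M, K, I, A]
Visit O; enqueue F, C → queue [M, K, I, A, F, C]
Visit M; enqueue G, D → queue [K, I, A, F, C, G, D]
Visit K; enqueue P, B → queue [I, A, F, C, G, D, P, B]
Visit I; enqueue Q, J → queue [A, F, C, G, D, P, B, Q, J]
Visit A; enqueue R → queue [F, C, G, D, P, B, Q, J, R]
Visit F; enqueue E → queue [C, G, D, P, B, Q, J, R, E]
Visit C → queue [G, D, P, B, Q, J, R, E]
Visit G → queue [D, P, B, Q, J, R, E]
Visit D; enqueue H → queue [P, B, Q, J, R, E, H]
Visit P → queue [B, Q, J, R, E, H]
Visit B → queue [Q, J, R, E, H]
Visit Q → queue [J, R, E, H]
Visit J → queue [R, E, H]
Visit R → queue [E, H]
Visit E; enqueue N → queue [H, N]
Visit H → queue [N]
Visit N → queue []

L O M K I A F C G D P B Q J R E H N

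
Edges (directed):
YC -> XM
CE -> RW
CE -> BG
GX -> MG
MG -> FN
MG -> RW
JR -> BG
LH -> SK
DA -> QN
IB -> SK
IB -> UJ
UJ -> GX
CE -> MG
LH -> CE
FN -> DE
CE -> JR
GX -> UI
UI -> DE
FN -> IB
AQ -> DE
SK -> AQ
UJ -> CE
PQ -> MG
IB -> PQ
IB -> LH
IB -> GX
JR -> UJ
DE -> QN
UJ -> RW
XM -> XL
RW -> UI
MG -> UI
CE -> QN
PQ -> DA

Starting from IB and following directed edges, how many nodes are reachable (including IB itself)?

17

BFS from IB visits: IB, GX, LH, PQ, SK, UJ, MG, UI, CE, DA, AQ, RW, FN, DE, BG, JR, QN
Reachable nodes: 17 of 20 total.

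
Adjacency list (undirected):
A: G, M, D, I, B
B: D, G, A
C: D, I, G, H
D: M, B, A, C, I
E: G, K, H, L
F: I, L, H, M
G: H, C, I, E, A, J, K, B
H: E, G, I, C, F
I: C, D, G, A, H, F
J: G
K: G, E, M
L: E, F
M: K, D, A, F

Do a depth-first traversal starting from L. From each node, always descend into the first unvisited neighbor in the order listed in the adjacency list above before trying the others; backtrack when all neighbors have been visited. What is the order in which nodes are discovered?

Visit L
L → E
E → G
G → H
H → I
I → C
C → D
D → M
M → K
M → A
A → B
M → F
G → J

L E G H I C D M K A B F J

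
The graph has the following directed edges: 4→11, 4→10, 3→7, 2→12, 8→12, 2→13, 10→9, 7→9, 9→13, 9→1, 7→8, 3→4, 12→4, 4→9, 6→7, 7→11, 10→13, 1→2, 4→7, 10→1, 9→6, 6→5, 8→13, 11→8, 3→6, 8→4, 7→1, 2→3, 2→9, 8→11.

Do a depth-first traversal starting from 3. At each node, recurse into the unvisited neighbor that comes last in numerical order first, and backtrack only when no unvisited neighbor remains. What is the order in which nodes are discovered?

3, 7, 11, 8, 13, 12, 4, 10, 9, 6, 5, 1, 2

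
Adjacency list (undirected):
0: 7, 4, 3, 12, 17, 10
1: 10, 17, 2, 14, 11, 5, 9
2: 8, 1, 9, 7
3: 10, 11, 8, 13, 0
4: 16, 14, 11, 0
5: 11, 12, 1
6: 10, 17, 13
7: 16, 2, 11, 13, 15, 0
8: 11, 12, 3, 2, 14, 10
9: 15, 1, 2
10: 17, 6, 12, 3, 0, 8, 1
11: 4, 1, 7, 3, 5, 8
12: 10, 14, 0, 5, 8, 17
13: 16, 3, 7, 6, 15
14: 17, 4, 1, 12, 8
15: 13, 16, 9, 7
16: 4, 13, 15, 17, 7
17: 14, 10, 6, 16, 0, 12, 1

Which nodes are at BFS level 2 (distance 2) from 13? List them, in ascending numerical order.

Level 0: 13
Level 1: 3, 6, 7, 15, 16
Level 2: 0, 2, 4, 8, 9, 10, 11, 17
Level 3: 1, 5, 12, 14

0, 2, 4, 8, 9, 10, 11, 17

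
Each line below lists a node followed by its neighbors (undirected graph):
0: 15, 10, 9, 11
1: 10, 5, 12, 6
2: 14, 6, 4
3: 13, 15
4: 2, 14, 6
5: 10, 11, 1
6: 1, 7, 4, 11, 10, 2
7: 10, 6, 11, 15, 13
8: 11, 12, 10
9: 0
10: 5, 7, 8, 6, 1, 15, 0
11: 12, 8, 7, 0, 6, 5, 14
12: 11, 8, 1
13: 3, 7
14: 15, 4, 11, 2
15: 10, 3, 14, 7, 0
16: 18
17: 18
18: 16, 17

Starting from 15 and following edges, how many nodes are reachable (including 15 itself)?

16

BFS from 15 visits: 15, 10, 3, 14, 7, 0, 5, 8, 6, 1, 13, 4, 11, 2, 9, 12
Reachable nodes: 16 of 19 total.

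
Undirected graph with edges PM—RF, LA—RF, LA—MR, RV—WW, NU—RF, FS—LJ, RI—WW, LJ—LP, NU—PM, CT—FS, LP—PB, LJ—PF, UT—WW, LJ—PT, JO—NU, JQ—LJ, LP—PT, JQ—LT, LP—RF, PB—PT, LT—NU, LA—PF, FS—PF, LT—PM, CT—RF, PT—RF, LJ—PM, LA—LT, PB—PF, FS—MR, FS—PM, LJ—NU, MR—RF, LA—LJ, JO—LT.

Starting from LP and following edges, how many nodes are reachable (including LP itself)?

15

BFS from LP visits: LP, RF, PT, PB, LJ, PM, NU, MR, LA, CT, PF, JQ, FS, LT, JO
Reachable nodes: 15 of 19 total.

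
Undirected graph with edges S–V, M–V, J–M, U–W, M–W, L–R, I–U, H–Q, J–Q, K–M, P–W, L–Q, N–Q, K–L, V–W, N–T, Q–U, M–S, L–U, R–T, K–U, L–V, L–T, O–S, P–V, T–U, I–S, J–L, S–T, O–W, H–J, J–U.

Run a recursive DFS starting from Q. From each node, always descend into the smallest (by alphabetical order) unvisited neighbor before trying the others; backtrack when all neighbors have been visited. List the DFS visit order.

Q → H → J → L → K → M → S → I → U → T → N → R → W → O → P → V

Visit Q
Q → H
H → J
J → L
L → K
K → M
M → S
S → I
I → U
U → T
T → N
T → R
U → W
W → O
W → P
P → V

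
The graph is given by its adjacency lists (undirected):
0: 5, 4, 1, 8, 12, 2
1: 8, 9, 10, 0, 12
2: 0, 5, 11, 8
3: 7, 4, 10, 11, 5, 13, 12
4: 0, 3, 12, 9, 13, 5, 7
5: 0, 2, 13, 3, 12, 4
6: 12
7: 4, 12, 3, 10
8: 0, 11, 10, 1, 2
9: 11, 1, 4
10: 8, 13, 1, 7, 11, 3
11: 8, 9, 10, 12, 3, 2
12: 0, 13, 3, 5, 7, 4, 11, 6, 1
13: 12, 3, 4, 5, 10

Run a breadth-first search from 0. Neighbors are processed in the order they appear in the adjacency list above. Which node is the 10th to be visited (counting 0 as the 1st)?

9

Visit 0; enqueue 5, 4, 1, 8, 12, 2 → queue [5, 4, 1, 8, 12, 2]
Visit 5; enqueue 13, 3 → queue [4, 1, 8, 12, 2, 13, 3]
Visit 4; enqueue 9, 7 → queue [1, 8, 12, 2, 13, 3, 9, 7]
Visit 1; enqueue 10 → queue [8, 12, 2, 13, 3, 9, 7, 10]
Visit 8; enqueue 11 → queue [12, 2, 13, 3, 9, 7, 10, 11]
Visit 12; enqueue 6 → queue [2, 13, 3, 9, 7, 10, 11, 6]
Visit 2 → queue [13, 3, 9, 7, 10, 11, 6]
Visit 13 → queue [3, 9, 7, 10, 11, 6]
Visit 3 → queue [9, 7, 10, 11, 6]
Visit 9 → queue [7, 10, 11, 6]
Visit 7 → queue [10, 11, 6]
Visit 10 → queue [11, 6]
Visit 11 → queue [6]
Visit 6 → queue []

Visit order: 0, 5, 4, 1, 8, 12, 2, 13, 3, 9, 7, 10, 11, 6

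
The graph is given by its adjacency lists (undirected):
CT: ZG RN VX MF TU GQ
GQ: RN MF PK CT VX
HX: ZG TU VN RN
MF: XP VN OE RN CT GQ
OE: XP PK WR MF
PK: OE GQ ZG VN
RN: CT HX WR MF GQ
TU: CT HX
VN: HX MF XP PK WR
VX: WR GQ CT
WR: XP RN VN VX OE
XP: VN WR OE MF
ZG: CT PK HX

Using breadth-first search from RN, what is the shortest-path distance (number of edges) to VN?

2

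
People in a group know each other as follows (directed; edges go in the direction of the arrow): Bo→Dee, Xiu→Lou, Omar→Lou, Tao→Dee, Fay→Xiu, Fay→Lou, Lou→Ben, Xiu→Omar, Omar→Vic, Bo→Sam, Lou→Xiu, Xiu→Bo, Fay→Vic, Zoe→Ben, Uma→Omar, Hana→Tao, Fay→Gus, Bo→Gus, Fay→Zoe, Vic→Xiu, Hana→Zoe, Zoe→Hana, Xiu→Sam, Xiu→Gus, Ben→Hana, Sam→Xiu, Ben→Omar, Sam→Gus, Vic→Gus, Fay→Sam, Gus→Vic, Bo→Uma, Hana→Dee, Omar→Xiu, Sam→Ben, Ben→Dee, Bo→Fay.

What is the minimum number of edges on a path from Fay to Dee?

Level 0: Fay
Level 1: Gus, Lou, Sam, Vic, Xiu, Zoe
Level 2: Ben, Bo, Hana, Omar
Level 3: Dee, Tao, Uma
Dee first appears at level 3.

3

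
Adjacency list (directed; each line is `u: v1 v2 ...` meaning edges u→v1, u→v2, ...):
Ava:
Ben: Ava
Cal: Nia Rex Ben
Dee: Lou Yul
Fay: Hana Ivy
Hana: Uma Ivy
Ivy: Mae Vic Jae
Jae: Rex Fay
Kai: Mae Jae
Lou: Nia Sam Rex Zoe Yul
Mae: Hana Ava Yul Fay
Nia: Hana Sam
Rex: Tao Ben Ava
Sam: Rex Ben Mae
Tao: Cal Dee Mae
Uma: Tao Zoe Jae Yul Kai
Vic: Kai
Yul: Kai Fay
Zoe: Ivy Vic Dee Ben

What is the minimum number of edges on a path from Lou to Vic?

Level 0: Lou
Level 1: Nia, Rex, Sam, Yul, Zoe
Level 2: Ava, Ben, Dee, Fay, Hana, Ivy, Kai, Mae, Tao, Vic
Level 3: Cal, Jae, Uma
Vic first appears at level 2.

2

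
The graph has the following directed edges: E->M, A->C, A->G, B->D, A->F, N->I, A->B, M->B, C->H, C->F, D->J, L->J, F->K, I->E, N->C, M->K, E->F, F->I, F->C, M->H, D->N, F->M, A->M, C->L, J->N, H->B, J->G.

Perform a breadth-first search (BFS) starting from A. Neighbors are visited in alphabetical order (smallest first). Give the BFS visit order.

A, B, C, F, G, M, D, H, L, I, K, J, N, E

Visit A; enqueue B, C, F, G, M → queue [B, C, F, G, M]
Visit B; enqueue D → queue [C, F, G, M, D]
Visit C; enqueue H, L → queue [F, G, M, D, H, L]
Visit F; enqueue I, K → queue [G, M, D, H, L, I, K]
Visit G → queue [M, D, H, L, I, K]
Visit M → queue [D, H, L, I, K]
Visit D; enqueue J, N → queue [H, L, I, K, J, N]
Visit H → queue [L, I, K, J, N]
Visit L → queue [I, K, J, N]
Visit I; enqueue E → queue [K, J, N, E]
Visit K → queue [J, N, E]
Visit J → queue [N, E]
Visit N → queue [E]
Visit E → queue []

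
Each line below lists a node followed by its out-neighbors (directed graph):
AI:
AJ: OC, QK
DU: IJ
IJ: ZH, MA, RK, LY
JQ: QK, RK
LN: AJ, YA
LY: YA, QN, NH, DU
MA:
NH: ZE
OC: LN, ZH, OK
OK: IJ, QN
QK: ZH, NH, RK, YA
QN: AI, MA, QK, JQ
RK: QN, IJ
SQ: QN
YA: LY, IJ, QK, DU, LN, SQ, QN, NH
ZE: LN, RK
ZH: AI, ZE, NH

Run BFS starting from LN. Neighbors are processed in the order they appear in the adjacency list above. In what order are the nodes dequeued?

LN, AJ, YA, OC, QK, LY, IJ, DU, SQ, QN, NH, ZH, OK, RK, MA, AI, JQ, ZE

Visit LN; enqueue AJ, YA → queue [AJ, YA]
Visit AJ; enqueue OC, QK → queue [YA, OC, QK]
Visit YA; enqueue LY, IJ, DU, SQ, QN, NH → queue [OC, QK, LY, IJ, DU, SQ, QN, NH]
Visit OC; enqueue ZH, OK → queue [QK, LY, IJ, DU, SQ, QN, NH, ZH, OK]
Visit QK; enqueue RK → queue [LY, IJ, DU, SQ, QN, NH, ZH, OK, RK]
Visit LY → queue [IJ, DU, SQ, QN, NH, ZH, OK, RK]
Visit IJ; enqueue MA → queue [DU, SQ, QN, NH, ZH, OK, RK, MA]
Visit DU → queue [SQ, QN, NH, ZH, OK, RK, MA]
Visit SQ → queue [QN, NH, ZH, OK, RK, MA]
Visit QN; enqueue AI, JQ → queue [NH, ZH, OK, RK, MA, AI, JQ]
Visit NH; enqueue ZE → queue [ZH, OK, RK, MA, AI, JQ, ZE]
Visit ZH → queue [OK, RK, MA, AI, JQ, ZE]
Visit OK → queue [RK, MA, AI, JQ, ZE]
Visit RK → queue [MA, AI, JQ, ZE]
Visit MA → queue [AI, JQ, ZE]
Visit AI → queue [JQ, ZE]
Visit JQ → queue [ZE]
Visit ZE → queue []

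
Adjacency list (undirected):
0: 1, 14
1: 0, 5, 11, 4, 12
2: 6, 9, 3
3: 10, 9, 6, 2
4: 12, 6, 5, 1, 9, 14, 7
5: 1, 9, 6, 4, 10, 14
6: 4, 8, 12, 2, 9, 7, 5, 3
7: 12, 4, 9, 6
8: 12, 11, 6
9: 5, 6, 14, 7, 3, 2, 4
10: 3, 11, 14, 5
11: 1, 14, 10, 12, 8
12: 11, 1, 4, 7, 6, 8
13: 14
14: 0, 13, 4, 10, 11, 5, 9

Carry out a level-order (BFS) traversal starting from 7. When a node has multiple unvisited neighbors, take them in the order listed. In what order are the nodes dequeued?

Visit 7; enqueue 12, 4, 9, 6 → queue [12, 4, 9, 6]
Visit 12; enqueue 11, 1, 8 → queue [4, 9, 6, 11, 1, 8]
Visit 4; enqueue 5, 14 → queue [9, 6, 11, 1, 8, 5, 14]
Visit 9; enqueue 3, 2 → queue [6, 11, 1, 8, 5, 14, 3, 2]
Visit 6 → queue [11, 1, 8, 5, 14, 3, 2]
Visit 11; enqueue 10 → queue [1, 8, 5, 14, 3, 2, 10]
Visit 1; enqueue 0 → queue [8, 5, 14, 3, 2, 10, 0]
Visit 8 → queue [5, 14, 3, 2, 10, 0]
Visit 5 → queue [14, 3, 2, 10, 0]
Visit 14; enqueue 13 → queue [3, 2, 10, 0, 13]
Visit 3 → queue [2, 10, 0, 13]
Visit 2 → queue [10, 0, 13]
Visit 10 → queue [0, 13]
Visit 0 → queue [13]
Visit 13 → queue []

7 → 12 → 4 → 9 → 6 → 11 → 1 → 8 → 5 → 14 → 3 → 2 → 10 → 0 → 13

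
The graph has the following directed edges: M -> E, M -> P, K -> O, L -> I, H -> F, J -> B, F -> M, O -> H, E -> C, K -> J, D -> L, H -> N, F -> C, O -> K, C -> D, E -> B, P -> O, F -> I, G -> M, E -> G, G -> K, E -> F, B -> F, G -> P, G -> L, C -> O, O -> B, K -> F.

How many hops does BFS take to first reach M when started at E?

Level 0: E
Level 1: B, C, F, G
Level 2: D, I, K, L, M, O, P
Level 3: H, J
Level 4: N
M first appears at level 2.

2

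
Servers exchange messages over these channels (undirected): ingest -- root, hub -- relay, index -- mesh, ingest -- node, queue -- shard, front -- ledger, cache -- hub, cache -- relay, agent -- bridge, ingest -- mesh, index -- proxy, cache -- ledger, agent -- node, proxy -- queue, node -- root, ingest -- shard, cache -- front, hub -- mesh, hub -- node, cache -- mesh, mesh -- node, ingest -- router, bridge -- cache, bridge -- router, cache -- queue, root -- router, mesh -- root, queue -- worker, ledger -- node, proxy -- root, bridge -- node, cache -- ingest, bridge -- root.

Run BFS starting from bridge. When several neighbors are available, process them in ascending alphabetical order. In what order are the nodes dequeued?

Visit bridge; enqueue agent, cache, node, root, router → queue [agent, cache, node, root, router]
Visit agent → queue [cache, node, root, router]
Visit cache; enqueue front, hub, ingest, ledger, mesh, queue, relay → queue [node, root, router, front, hub, ingest, ledger, mesh, queue, relay]
Visit node → queue [root, router, front, hub, ingest, ledger, mesh, queue, relay]
Visit root; enqueue proxy → queue [router, front, hub, ingest, ledger, mesh, queue, relay, proxy]
Visit router → queue [front, hub, ingest, ledger, mesh, queue, relay, proxy]
Visit front → queue [hub, ingest, ledger, mesh, queue, relay, proxy]
Visit hub → queue [ingest, ledger, mesh, queue, relay, proxy]
Visit ingest; enqueue shard → queue [ledger, mesh, queue, relay, proxy, shard]
Visit ledger → queue [mesh, queue, relay, proxy, shard]
Visit mesh; enqueue index → queue [queue, relay, proxy, shard, index]
Visit queue; enqueue worker → queue [relay, proxy, shard, index, worker]
Visit relay → queue [proxy, shard, index, worker]
Visit proxy → queue [shard, index, worker]
Visit shard → queue [index, worker]
Visit index → queue [worker]
Visit worker → queue []

bridge -> agent -> cache -> node -> root -> router -> front -> hub -> ingest -> ledger -> mesh -> queue -> relay -> proxy -> shard -> index -> worker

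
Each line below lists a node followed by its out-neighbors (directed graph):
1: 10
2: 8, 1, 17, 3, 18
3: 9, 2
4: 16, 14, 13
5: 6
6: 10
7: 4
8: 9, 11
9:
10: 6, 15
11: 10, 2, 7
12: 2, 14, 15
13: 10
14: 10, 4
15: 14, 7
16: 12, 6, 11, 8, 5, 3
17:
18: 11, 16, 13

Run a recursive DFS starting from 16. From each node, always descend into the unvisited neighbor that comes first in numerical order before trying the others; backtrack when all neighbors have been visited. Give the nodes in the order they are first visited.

16, 3, 2, 1, 10, 6, 15, 7, 4, 13, 14, 8, 9, 11, 17, 18, 5, 12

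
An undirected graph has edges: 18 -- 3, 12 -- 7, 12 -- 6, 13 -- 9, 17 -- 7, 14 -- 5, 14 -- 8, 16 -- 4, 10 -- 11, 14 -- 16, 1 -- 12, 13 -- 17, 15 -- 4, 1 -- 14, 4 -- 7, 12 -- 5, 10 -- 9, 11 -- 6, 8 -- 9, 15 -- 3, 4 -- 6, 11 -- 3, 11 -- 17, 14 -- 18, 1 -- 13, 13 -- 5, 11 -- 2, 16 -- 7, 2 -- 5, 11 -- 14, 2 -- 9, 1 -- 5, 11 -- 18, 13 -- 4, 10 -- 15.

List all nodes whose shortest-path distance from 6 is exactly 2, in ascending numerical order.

Level 0: 6
Level 1: 4, 11, 12
Level 2: 1, 2, 3, 5, 7, 10, 13, 14, 15, 16, 17, 18
Level 3: 8, 9

1, 2, 3, 5, 7, 10, 13, 14, 15, 16, 17, 18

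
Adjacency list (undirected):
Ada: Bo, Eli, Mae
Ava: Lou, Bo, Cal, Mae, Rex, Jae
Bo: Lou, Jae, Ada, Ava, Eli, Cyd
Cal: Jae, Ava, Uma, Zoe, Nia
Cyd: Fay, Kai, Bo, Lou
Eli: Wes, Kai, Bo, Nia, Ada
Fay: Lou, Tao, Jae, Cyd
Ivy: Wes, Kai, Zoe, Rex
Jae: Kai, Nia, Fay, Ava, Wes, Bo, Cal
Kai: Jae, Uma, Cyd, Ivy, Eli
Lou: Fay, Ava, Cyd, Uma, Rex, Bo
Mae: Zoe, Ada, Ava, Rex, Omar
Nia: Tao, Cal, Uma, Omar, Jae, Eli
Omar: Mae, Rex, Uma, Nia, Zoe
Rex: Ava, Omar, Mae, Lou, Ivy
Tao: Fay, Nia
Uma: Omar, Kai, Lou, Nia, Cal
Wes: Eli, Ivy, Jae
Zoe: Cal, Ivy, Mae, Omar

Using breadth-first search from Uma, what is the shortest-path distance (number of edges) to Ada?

Level 0: Uma
Level 1: Cal, Kai, Lou, Nia, Omar
Level 2: Ava, Bo, Cyd, Eli, Fay, Ivy, Jae, Mae, Rex, Tao, Zoe
Level 3: Ada, Wes
Ada first appears at level 3.

3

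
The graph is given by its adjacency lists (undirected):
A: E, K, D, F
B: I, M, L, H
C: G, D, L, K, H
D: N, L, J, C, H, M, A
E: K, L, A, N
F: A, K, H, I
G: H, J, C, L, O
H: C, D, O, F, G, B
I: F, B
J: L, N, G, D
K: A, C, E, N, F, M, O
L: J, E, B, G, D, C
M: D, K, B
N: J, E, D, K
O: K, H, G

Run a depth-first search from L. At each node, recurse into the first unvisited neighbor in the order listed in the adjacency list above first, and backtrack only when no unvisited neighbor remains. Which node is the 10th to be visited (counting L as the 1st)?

Visit L
L → J
J → N
N → E
E → K
K → A
A → D
D → C
C → G
G → H
H → O
H → F
F → I
I → B
B → M

Visit order: L, J, N, E, K, A, D, C, G, H, O, F, I, B, M

H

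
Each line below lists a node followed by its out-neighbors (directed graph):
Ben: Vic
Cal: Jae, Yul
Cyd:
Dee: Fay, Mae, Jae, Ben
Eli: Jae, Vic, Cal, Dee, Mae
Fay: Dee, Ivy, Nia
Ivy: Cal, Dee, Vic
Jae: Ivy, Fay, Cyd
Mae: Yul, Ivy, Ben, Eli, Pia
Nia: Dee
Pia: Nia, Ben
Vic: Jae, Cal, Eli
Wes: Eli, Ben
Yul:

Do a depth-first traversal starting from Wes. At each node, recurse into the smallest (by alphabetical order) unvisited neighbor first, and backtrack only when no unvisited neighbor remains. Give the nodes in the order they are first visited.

Wes -> Ben -> Vic -> Cal -> Jae -> Cyd -> Fay -> Dee -> Mae -> Eli -> Ivy -> Pia -> Nia -> Yul

Visit Wes
Wes → Ben
Ben → Vic
Vic → Cal
Cal → Jae
Jae → Cyd
Jae → Fay
Fay → Dee
Dee → Mae
Mae → Eli
Mae → Ivy
Mae → Pia
Pia → Nia
Mae → Yul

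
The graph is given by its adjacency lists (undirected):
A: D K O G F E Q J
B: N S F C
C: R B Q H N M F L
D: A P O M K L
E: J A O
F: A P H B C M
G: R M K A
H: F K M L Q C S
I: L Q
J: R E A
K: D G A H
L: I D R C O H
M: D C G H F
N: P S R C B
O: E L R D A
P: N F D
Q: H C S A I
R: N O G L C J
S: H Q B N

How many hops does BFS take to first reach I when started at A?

Level 0: A
Level 1: D, E, F, G, J, K, O, Q
Level 2: B, C, H, I, L, M, P, R, S
Level 3: N
I first appears at level 2.

2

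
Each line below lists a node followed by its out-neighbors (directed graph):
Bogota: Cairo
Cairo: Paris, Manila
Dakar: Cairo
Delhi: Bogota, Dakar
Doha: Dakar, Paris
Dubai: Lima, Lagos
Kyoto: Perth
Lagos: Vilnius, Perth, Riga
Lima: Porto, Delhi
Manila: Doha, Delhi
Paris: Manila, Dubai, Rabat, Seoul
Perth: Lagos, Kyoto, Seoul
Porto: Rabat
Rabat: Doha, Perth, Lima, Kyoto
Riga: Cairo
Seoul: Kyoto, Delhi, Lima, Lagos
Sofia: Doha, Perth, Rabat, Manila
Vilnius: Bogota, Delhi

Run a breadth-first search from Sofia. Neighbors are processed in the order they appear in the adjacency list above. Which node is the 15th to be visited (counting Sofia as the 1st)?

Vilnius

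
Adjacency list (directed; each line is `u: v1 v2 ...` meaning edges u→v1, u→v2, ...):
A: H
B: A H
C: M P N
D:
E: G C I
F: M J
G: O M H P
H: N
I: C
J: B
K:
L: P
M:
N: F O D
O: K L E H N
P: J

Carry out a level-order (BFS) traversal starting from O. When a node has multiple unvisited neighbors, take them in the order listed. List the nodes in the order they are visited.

Visit O; enqueue K, L, E, H, N → queue [K, L, E, H, N]
Visit K → queue [L, E, H, N]
Visit L; enqueue P → queue [E, H, N, P]
Visit E; enqueue G, C, I → queue [H, N, P, G, C, I]
Visit H → queue [N, P, G, C, I]
Visit N; enqueue F, D → queue [P, G, C, I, F, D]
Visit P; enqueue J → queue [G, C, I, F, D, J]
Visit G; enqueue M → queue [C, I, F, D, J, M]
Visit C → queue [I, F, D, J, M]
Visit I → queue [F, D, J, M]
Visit F → queue [D, J, M]
Visit D → queue [J, M]
Visit J; enqueue B → queue [M, B]
Visit M → queue [B]
Visit B; enqueue A → queue [A]
Visit A → queue []

O -> K -> L -> E -> H -> N -> P -> G -> C -> I -> F -> D -> J -> M -> B -> A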